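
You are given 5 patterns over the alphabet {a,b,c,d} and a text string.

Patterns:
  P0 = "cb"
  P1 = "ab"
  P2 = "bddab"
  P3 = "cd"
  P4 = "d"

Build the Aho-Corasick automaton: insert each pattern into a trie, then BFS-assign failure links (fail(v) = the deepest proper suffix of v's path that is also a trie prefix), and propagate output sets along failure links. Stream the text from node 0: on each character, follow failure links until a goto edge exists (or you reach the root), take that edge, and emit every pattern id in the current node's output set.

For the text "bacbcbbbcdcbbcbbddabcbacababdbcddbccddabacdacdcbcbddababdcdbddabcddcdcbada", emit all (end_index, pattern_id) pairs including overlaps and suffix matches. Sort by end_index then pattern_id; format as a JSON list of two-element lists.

Build automaton:
Trie (insert patterns):
  0='ε' goto a→3 b→5 c→1 d→11
  1='c' goto b→2 d→10
  2='cb' goto ·  [P0 ends]
  3='a' goto b→4
  4='ab' goto ·  [P1 ends]
  5='b' goto d→6
  6='bd' goto d→7
  7='bdd' goto a→8
  8='bdda' goto b→9
  9='bddab' goto ·  [P2 ends]
  10='cd' goto ·  [P3 ends]
  11='d' goto ·  [P4 ends]

BFS fail/out derivation:
  n1('c'): parent n0 fail=0; on 'c' 0 → fail=0;  out ∅∪∅=∅
  n3('a'): parent n0 fail=0; on 'a' 0 → fail=0;  out ∅∪∅=∅
  n5('b'): parent n0 fail=0; on 'b' 0 → fail=0;  out ∅∪∅=∅
  n11('d'): parent n0 fail=0; on 'd' 0 → fail=0;  out {4}∪∅={4}
  n2('cb'): parent n1 fail=0; on 'b' 0 → fail=5;  out {0}∪∅={0}
  n4('ab'): parent n3 fail=0; on 'b' 0 → fail=5;  out {1}∪∅={1}
  n6('bd'): parent n5 fail=0; on 'd' 0 → fail=11;  out ∅∪{4}={4}
  n10('cd'): parent n1 fail=0; on 'd' 0 → fail=11;  out {3}∪{4}={3,4}
  n7('bdd'): parent n6 fail=11; on 'd' 11→0 → fail=11;  out ∅∪{4}={4}
  n8('bdda'): parent n7 fail=11; on 'a' 11→0 → fail=3;  out ∅∪∅=∅
  n9('bddab'): parent n8 fail=3; on 'b' 3 → fail=4;  out {2}∪{1}={1,2}

Run:
[0] read 'b'  n0⇒n5
[1] read 'a'  n5⇒n3 (fail-walked)
[2] read 'c'  n3⇒n1 (fail-walked)
[3] read 'b'  n1⇒n2  → match P0@[2:3]
[4] read 'c'  n2⇒n1 (fail-walked)
[5] read 'b'  n1⇒n2  → match P0@[4:5]
[6] read 'b'  n2⇒n5 (fail-walked)
[7] read 'b'  n5⇒n5 (fail-walked)
[8] read 'c'  n5⇒n1 (fail-walked)
[9] read 'd'  n1⇒n10  → match P3@[8:9],P4@[9:9]
[10] read 'c'  n10⇒n1 (fail-walked)
[11] read 'b'  n1⇒n2  → match P0@[10:11]
[12] read 'b'  n2⇒n5 (fail-walked)
[13] read 'c'  n5⇒n1 (fail-walked)
[14] read 'b'  n1⇒n2  → match P0@[13:14]
[15] read 'b'  n2⇒n5 (fail-walked)
[16] read 'd'  n5⇒n6  → match P4@[16:16]
[17] read 'd'  n6⇒n7  → match P4@[17:17]
[18] read 'a'  n7⇒n8
[19] read 'b'  n8⇒n9  → match P1@[18:19],P2@[15:19]
[20] read 'c'  n9⇒n1 (fail-walked)
[21] read 'b'  n1⇒n2  → match P0@[20:21]
[22] read 'a'  n2⇒n3 (fail-walked)
[23] read 'c'  n3⇒n1 (fail-walked)
[24] read 'a'  n1⇒n3 (fail-walked)
[25] read 'b'  n3⇒n4  → match P1@[24:25]
[26] read 'a'  n4⇒n3 (fail-walked)
[27] read 'b'  n3⇒n4  → match P1@[26:27]
[28] read 'd'  n4⇒n6 (fail-walked)  → match P4@[28:28]
[29] read 'b'  n6⇒n5 (fail-walked)
[30] read 'c'  n5⇒n1 (fail-walked)
[31] read 'd'  n1⇒n10  → match P3@[30:31],P4@[31:31]
[32] read 'd'  n10⇒n11 (fail-walked)  → match P4@[32:32]
[33] read 'b'  n11⇒n5 (fail-walked)
[34] read 'c'  n5⇒n1 (fail-walked)
[35] read 'c'  n1⇒n1 (fail-walked)
[36] read 'd'  n1⇒n10  → match P3@[35:36],P4@[36:36]
[37] read 'd'  n10⇒n11 (fail-walked)  → match P4@[37:37]
[38] read 'a'  n11⇒n3 (fail-walked)
[39] read 'b'  n3⇒n4  → match P1@[38:39]
[40] read 'a'  n4⇒n3 (fail-walked)
[41] read 'c'  n3⇒n1 (fail-walked)
[42] read 'd'  n1⇒n10  → match P3@[41:42],P4@[42:42]
[43] read 'a'  n10⇒n3 (fail-walked)
[44] read 'c'  n3⇒n1 (fail-walked)
[45] read 'd'  n1⇒n10  → match P3@[44:45],P4@[45:45]
[46] read 'c'  n10⇒n1 (fail-walked)
[47] read 'b'  n1⇒n2  → match P0@[46:47]
[48] read 'c'  n2⇒n1 (fail-walked)
[49] read 'b'  n1⇒n2  → match P0@[48:49]
[50] read 'd'  n2⇒n6 (fail-walked)  → match P4@[50:50]
[51] read 'd'  n6⇒n7  → match P4@[51:51]
[52] read 'a'  n7⇒n8
[53] read 'b'  n8⇒n9  → match P1@[52:53],P2@[49:53]
[54] read 'a'  n9⇒n3 (fail-walked)
[55] read 'b'  n3⇒n4  → match P1@[54:55]
[56] read 'd'  n4⇒n6 (fail-walked)  → match P4@[56:56]
[57] read 'c'  n6⇒n1 (fail-walked)
[58] read 'd'  n1⇒n10  → match P3@[57:58],P4@[58:58]
[59] read 'b'  n10⇒n5 (fail-walked)
[60] read 'd'  n5⇒n6  → match P4@[60:60]
[61] read 'd'  n6⇒n7  → match P4@[61:61]
[62] read 'a'  n7⇒n8
[63] read 'b'  n8⇒n9  → match P1@[62:63],P2@[59:63]
[64] read 'c'  n9⇒n1 (fail-walked)
[65] read 'd'  n1⇒n10  → match P3@[64:65],P4@[65:65]
[66] read 'd'  n10⇒n11 (fail-walked)  → match P4@[66:66]
[67] read 'c'  n11⇒n1 (fail-walked)
[68] read 'd'  n1⇒n10  → match P3@[67:68],P4@[68:68]
[69] read 'c'  n10⇒n1 (fail-walked)
[70] read 'b'  n1⇒n2  → match P0@[69:70]
[71] read 'a'  n2⇒n3 (fail-walked)
[72] read 'd'  n3⇒n11 (fail-walked)  → match P4@[72:72]
[73] read 'a'  n11⇒n3 (fail-walked)

Result: [[3,0],[5,0],[9,3],[9,4],[11,0],[14,0],[16,4],[17,4],[19,1],[19,2],[21,0],[25,1],[27,1],[28,4],[31,3],[31,4],[32,4],[36,3],[36,4],[37,4],[39,1],[42,3],[42,4],[45,3],[45,4],[47,0],[49,0],[50,4],[51,4],[53,1],[53,2],[55,1],[56,4],[58,3],[58,4],[60,4],[61,4],[63,1],[63,2],[65,3],[65,4],[66,4],[68,3],[68,4],[70,0],[72,4]]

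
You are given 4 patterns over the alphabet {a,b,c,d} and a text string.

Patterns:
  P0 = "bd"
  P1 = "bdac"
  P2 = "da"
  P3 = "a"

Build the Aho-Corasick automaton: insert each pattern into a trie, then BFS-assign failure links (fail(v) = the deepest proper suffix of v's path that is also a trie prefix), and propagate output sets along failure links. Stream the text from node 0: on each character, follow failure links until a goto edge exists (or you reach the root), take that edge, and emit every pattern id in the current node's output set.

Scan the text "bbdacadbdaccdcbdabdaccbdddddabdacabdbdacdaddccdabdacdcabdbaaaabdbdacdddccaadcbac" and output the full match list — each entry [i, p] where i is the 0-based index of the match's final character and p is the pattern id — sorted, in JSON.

Build:
Trie nodes:
  n0 'ε': a→7 b→1 d→5
  n1 'b': d→2
  n2 'bd': a→3  ←P0
  n3 'bda': c→4
  n4 'bdac': ·  ←P1
  n5 'd': a→6
  n6 'da': ·  ←P2
  n7 'a': ·  ←P3

Failure links (BFS by depth):
  n1('b'): parent n0 fail=0; on 'b' 0 → fail=0;  out ∅∪∅=∅
  n5('d'): parent n0 fail=0; on 'd' 0 → fail=0;  out ∅∪∅=∅
  n7('a'): parent n0 fail=0; on 'a' 0 → fail=0;  out {3}∪∅={3}
  n2('bd'): parent n1 fail=0; on 'd' 0 → fail=5;  out {0}∪∅={0}
  n6('da'): parent n5 fail=0; on 'a' 0 → fail=7;  out {2}∪{3}={2,3}
  n3('bda'): parent n2 fail=5; on 'a' 5 → fail=6;  out ∅∪{2,3}={2,3}
  n4('bdac'): parent n3 fail=6; on 'c' 6→7→0 → fail=0;  out {1}∪∅={1}

Text stream:
i=0 'b': node 0→1
i=1 'b': node 1→1 (via fail)
i=2 'd': node 1→2  emit P0@[1:2]
i=3 'a': node 2→3  emit P2@[2:3],P3@[3:3]
i=4 'c': node 3→4  emit P1@[1:4]
i=5 'a': node 4→7 (via fail)  emit P3@[5:5]
i=6 'd': node 7→5 (via fail)
i=7 'b': node 5→1 (via fail)
i=8 'd': node 1→2  emit P0@[7:8]
i=9 'a': node 2→3  emit P2@[8:9],P3@[9:9]
i=10 'c': node 3→4  emit P1@[7:10]
i=11 'c': node 4→0 (via fail)
i=12 'd': node 0→5
i=13 'c': node 5→0 (via fail)
i=14 'b': node 0→1
i=15 'd': node 1→2  emit P0@[14:15]
i=16 'a': node 2→3  emit P2@[15:16],P3@[16:16]
i=17 'b': node 3→1 (via fail)
i=18 'd': node 1→2  emit P0@[17:18]
i=19 'a': node 2→3  emit P2@[18:19],P3@[19:19]
i=20 'c': node 3→4  emit P1@[17:20]
i=21 'c': node 4→0 (via fail)
i=22 'b': node 0→1
i=23 'd': node 1→2  emit P0@[22:23]
i=24 'd': node 2→5 (via fail)
i=25 'd': node 5→5 (via fail)
i=26 'd': node 5→5 (via fail)
i=27 'd': node 5→5 (via fail)
i=28 'a': node 5→6  emit P2@[27:28],P3@[28:28]
i=29 'b': node 6→1 (via fail)
i=30 'd': node 1→2  emit P0@[29:30]
i=31 'a': node 2→3  emit P2@[30:31],P3@[31:31]
i=32 'c': node 3→4  emit P1@[29:32]
i=33 'a': node 4→7 (via fail)  emit P3@[33:33]
i=34 'b': node 7→1 (via fail)
i=35 'd': node 1→2  emit P0@[34:35]
i=36 'b': node 2→1 (via fail)
i=37 'd': node 1→2  emit P0@[36:37]
i=38 'a': node 2→3  emit P2@[37:38],P3@[38:38]
i=39 'c': node 3→4  emit P1@[36:39]
i=40 'd': node 4→5 (via fail)
i=41 'a': node 5→6  emit P2@[40:41],P3@[41:41]
i=42 'd': node 6→5 (via fail)
i=43 'd': node 5→5 (via fail)
i=44 'c': node 5→0 (via fail)
i=45 'c': node 0→0
i=46 'd': node 0→5
i=47 'a': node 5→6  emit P2@[46:47],P3@[47:47]
i=48 'b': node 6→1 (via fail)
i=49 'd': node 1→2  emit P0@[48:49]
i=50 'a': node 2→3  emit P2@[49:50],P3@[50:50]
i=51 'c': node 3→4  emit P1@[48:51]
i=52 'd': node 4→5 (via fail)
i=53 'c': node 5→0 (via fail)
i=54 'a': node 0→7  emit P3@[54:54]
i=55 'b': node 7→1 (via fail)
i=56 'd': node 1→2  emit P0@[55:56]
i=57 'b': node 2→1 (via fail)
i=58 'a': node 1→7 (via fail)  emit P3@[58:58]
i=59 'a': node 7→7 (via fail)  emit P3@[59:59]
i=60 'a': node 7→7 (via fail)  emit P3@[60:60]
i=61 'a': node 7→7 (via fail)  emit P3@[61:61]
i=62 'b': node 7→1 (via fail)
i=63 'd': node 1→2  emit P0@[62:63]
i=64 'b': node 2→1 (via fail)
i=65 'd': node 1→2  emit P0@[64:65]
i=66 'a': node 2→3  emit P2@[65:66],P3@[66:66]
i=67 'c': node 3→4  emit P1@[64:67]
i=68 'd': node 4→5 (via fail)
i=69 'd': node 5→5 (via fail)
i=70 'd': node 5→5 (via fail)
i=71 'c': node 5→0 (via fail)
i=72 'c': node 0→0
i=73 'a': node 0→7  emit P3@[73:73]
i=74 'a': node 7→7 (via fail)  emit P3@[74:74]
i=75 'd': node 7→5 (via fail)
i=76 'c': node 5→0 (via fail)
i=77 'b': node 0→1
i=78 'a': node 1→7 (via fail)  emit P3@[78:78]
i=79 'c': node 7→0 (via fail)

Matches: [[2,0],[3,2],[3,3],[4,1],[5,3],[8,0],[9,2],[9,3],[10,1],[15,0],[16,2],[16,3],[18,0],[19,2],[19,3],[20,1],[23,0],[28,2],[28,3],[30,0],[31,2],[31,3],[32,1],[33,3],[35,0],[37,0],[38,2],[38,3],[39,1],[41,2],[41,3],[47,2],[47,3],[49,0],[50,2],[50,3],[51,1],[54,3],[56,0],[58,3],[59,3],[60,3],[61,3],[63,0],[65,0],[66,2],[66,3],[67,1],[73,3],[74,3],[78,3]]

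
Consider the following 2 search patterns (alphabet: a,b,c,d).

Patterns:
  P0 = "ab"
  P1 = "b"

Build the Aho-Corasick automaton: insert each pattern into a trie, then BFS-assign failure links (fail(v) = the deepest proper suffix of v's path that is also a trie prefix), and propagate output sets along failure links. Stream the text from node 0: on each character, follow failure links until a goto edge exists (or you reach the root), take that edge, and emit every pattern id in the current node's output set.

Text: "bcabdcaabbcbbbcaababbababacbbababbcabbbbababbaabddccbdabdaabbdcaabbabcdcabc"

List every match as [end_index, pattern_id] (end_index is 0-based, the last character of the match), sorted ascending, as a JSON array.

Build:
Trie (insert patterns):
  n0 'ε': a→1 b→3
  n1 'a': b→2
  n2 'ab': ·  [P0 ends]
  n3 'b': ·  [P1 ends]

Failure links (BFS by depth):
  fail(1) 'a': from fail(0)=0 chase 'a': 0 ⇒ 0;  out=∅∪out(0)=∅
  fail(3) 'b': from fail(0)=0 chase 'b': 0 ⇒ 0;  out={1}∪out(0)={1}
  fail(2) 'ab': from fail(1)=0 chase 'b': 0 ⇒ 3;  out={0}∪out(3)={0,1}

Text stream:
pos 0 'b': at 3  → match P1@[0:0]
pos 1 'c': at 0 (via fail)
pos 2 'a': at 1
pos 3 'b': at 2  → match P0@[2:3],P1@[3:3]
pos 4 'd': at 0 (via fail)
pos 5 'c': at 0
pos 6 'a': at 1
pos 7 'a': at 1 (via fail)
pos 8 'b': at 2  → match P0@[7:8],P1@[8:8]
pos 9 'b': at 3 (via fail)  → match P1@[9:9]
pos 10 'c': at 0 (via fail)
pos 11 'b': at 3  → match P1@[11:11]
pos 12 'b': at 3 (via fail)  → match P1@[12:12]
pos 13 'b': at 3 (via fail)  → match P1@[13:13]
pos 14 'c': at 0 (via fail)
pos 15 'a': at 1
pos 16 'a': at 1 (via fail)
pos 17 'b': at 2  → match P0@[16:17],P1@[17:17]
pos 18 'a': at 1 (via fail)
pos 19 'b': at 2  → match P0@[18:19],P1@[19:19]
pos 20 'b': at 3 (via fail)  → match P1@[20:20]
pos 21 'a': at 1 (via fail)
pos 22 'b': at 2  → match P0@[21:22],P1@[22:22]
pos 23 'a': at 1 (via fail)
pos 24 'b': at 2  → match P0@[23:24],P1@[24:24]
pos 25 'a': at 1 (via fail)
pos 26 'c': at 0 (via fail)
pos 27 'b': at 3  → match P1@[27:27]
pos 28 'b': at 3 (via fail)  → match P1@[28:28]
pos 29 'a': at 1 (via fail)
pos 30 'b': at 2  → match P0@[29:30],P1@[30:30]
pos 31 'a': at 1 (via fail)
pos 32 'b': at 2  → match P0@[31:32],P1@[32:32]
pos 33 'b': at 3 (via fail)  → match P1@[33:33]
pos 34 'c': at 0 (via fail)
pos 35 'a': at 1
pos 36 'b': at 2  → match P0@[35:36],P1@[36:36]
pos 37 'b': at 3 (via fail)  → match P1@[37:37]
pos 38 'b': at 3 (via fail)  → match P1@[38:38]
pos 39 'b': at 3 (via fail)  → match P1@[39:39]
pos 40 'a': at 1 (via fail)
pos 41 'b': at 2  → match P0@[40:41],P1@[41:41]
pos 42 'a': at 1 (via fail)
pos 43 'b': at 2  → match P0@[42:43],P1@[43:43]
pos 44 'b': at 3 (via fail)  → match P1@[44:44]
pos 45 'a': at 1 (via fail)
pos 46 'a': at 1 (via fail)
pos 47 'b': at 2  → match P0@[46:47],P1@[47:47]
pos 48 'd': at 0 (via fail)
pos 49 'd': at 0
pos 50 'c': at 0
pos 51 'c': at 0
pos 52 'b': at 3  → match P1@[52:52]
pos 53 'd': at 0 (via fail)
pos 54 'a': at 1
pos 55 'b': at 2  → match P0@[54:55],P1@[55:55]
pos 56 'd': at 0 (via fail)
pos 57 'a': at 1
pos 58 'a': at 1 (via fail)
pos 59 'b': at 2  → match P0@[58:59],P1@[59:59]
pos 60 'b': at 3 (via fail)  → match P1@[60:60]
pos 61 'd': at 0 (via fail)
pos 62 'c': at 0
pos 63 'a': at 1
pos 64 'a': at 1 (via fail)
pos 65 'b': at 2  → match P0@[64:65],P1@[65:65]
pos 66 'b': at 3 (via fail)  → match P1@[66:66]
pos 67 'a': at 1 (via fail)
pos 68 'b': at 2  → match P0@[67:68],P1@[68:68]
pos 69 'c': at 0 (via fail)
pos 70 'd': at 0
pos 71 'c': at 0
pos 72 'a': at 1
pos 73 'b': at 2  → match P0@[72:73],P1@[73:73]
pos 74 'c': at 0 (via fail)

Result: [[0,1],[3,0],[3,1],[8,0],[8,1],[9,1],[11,1],[12,1],[13,1],[17,0],[17,1],[19,0],[19,1],[20,1],[22,0],[22,1],[24,0],[24,1],[27,1],[28,1],[30,0],[30,1],[32,0],[32,1],[33,1],[36,0],[36,1],[37,1],[38,1],[39,1],[41,0],[41,1],[43,0],[43,1],[44,1],[47,0],[47,1],[52,1],[55,0],[55,1],[59,0],[59,1],[60,1],[65,0],[65,1],[66,1],[68,0],[68,1],[73,0],[73,1]]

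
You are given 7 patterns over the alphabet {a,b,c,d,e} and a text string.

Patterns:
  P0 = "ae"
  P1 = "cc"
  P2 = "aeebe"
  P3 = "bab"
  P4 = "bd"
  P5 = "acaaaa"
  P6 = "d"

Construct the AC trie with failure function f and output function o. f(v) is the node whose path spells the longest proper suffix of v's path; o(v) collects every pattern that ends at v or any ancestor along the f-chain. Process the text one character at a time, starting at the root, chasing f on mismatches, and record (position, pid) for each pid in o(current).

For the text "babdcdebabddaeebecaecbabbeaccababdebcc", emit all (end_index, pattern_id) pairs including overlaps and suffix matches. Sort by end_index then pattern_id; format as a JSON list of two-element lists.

Build:
Trie (insert patterns):
  n0 'ε': a→1 b→8 c→3 d→17
  n1 'a': c→12 e→2
  n2 'ae': e→5  [P0 ends]
  n3 'c': c→4
  n4 'cc': ·  [P1 ends]
  n5 'aee': b→6
  n6 'aeeb': e→7
  n7 'aeebe': ·  [P2 ends]
  n8 'b': a→9 d→11
  n9 'ba': b→10
  n10 'bab': ·  [P3 ends]
  n11 'bd': ·  [P4 ends]
  n12 'ac': a→13
  n13 'aca': a→14
  n14 'acaa': a→15
  n15 'acaaa': a→16
  n16 'acaaaa': ·  [P5 ends]
  n17 'd': ·  [P6 ends]

BFS fail/out derivation:
  fail(1) 'a': from fail(0)=0 chase 'a': 0 ⇒ 0;  out=∅∪out(0)=∅
  fail(3) 'c': from fail(0)=0 chase 'c': 0 ⇒ 0;  out=∅∪out(0)=∅
  fail(8) 'b': from fail(0)=0 chase 'b': 0 ⇒ 0;  out=∅∪out(0)=∅
  fail(17) 'd': from fail(0)=0 chase 'd': 0 ⇒ 0;  out={6}∪out(0)={6}
  fail(2) 'ae': from fail(1)=0 chase 'e': 0 ⇒ 0;  out={0}∪out(0)={0}
  fail(4) 'cc': from fail(3)=0 chase 'c': 0 ⇒ 3;  out={1}∪out(3)={1}
  fail(9) 'ba': from fail(8)=0 chase 'a': 0 ⇒ 1;  out=∅∪out(1)=∅
  fail(11) 'bd': from fail(8)=0 chase 'd': 0 ⇒ 17;  out={4}∪out(17)={4,6}
  fail(12) 'ac': from fail(1)=0 chase 'c': 0 ⇒ 3;  out=∅∪out(3)=∅
  fail(5) 'aee': from fail(2)=0 chase 'e': 0 ⇒ 0;  out=∅∪out(0)=∅
  fail(10) 'bab': from fail(9)=1 chase 'b': 1→0 ⇒ 8;  out={3}∪out(8)={3}
  fail(13) 'aca': from fail(12)=3 chase 'a': 3→0 ⇒ 1;  out=∅∪out(1)=∅
  fail(6) 'aeeb': from fail(5)=0 chase 'b': 0 ⇒ 8;  out=∅∪out(8)=∅
  fail(14) 'acaa': from fail(13)=1 chase 'a': 1→0 ⇒ 1;  out=∅∪out(1)=∅
  fail(7) 'aeebe': from fail(6)=8 chase 'e': 8→0 ⇒ 0;  out={2}∪out(0)={2}
  fail(15) 'acaaa': from fail(14)=1 chase 'a': 1→0 ⇒ 1;  out=∅∪out(1)=∅
  fail(16) 'acaaaa': from fail(15)=1 chase 'a': 1→0 ⇒ 1;  out={5}∪out(1)={5}

Text stream:
pos 0 'b': at 8
pos 1 'a': at 9
pos 2 'b': at 10  → match P3@[0:2]
pos 3 'd': at 11 ·f  → match P4@[2:3],P6@[3:3]
pos 4 'c': at 3 ·f
pos 5 'd': at 17 ·f  → match P6@[5:5]
pos 6 'e': at 0 ·f
pos 7 'b': at 8
pos 8 'a': at 9
pos 9 'b': at 10  → match P3@[7:9]
pos 10 'd': at 11 ·f  → match P4@[9:10],P6@[10:10]
pos 11 'd': at 17 ·f  → match P6@[11:11]
pos 12 'a': at 1 ·f
pos 13 'e': at 2  → match P0@[12:13]
pos 14 'e': at 5
pos 15 'b': at 6
pos 16 'e': at 7  → match P2@[12:16]
pos 17 'c': at 3 ·f
pos 18 'a': at 1 ·f
pos 19 'e': at 2  → match P0@[18:19]
pos 20 'c': at 3 ·f
pos 21 'b': at 8 ·f
pos 22 'a': at 9
pos 23 'b': at 10  → match P3@[21:23]
pos 24 'b': at 8 ·f
pos 25 'e': at 0 ·f
pos 26 'a': at 1
pos 27 'c': at 12
pos 28 'c': at 4 ·f  → match P1@[27:28]
pos 29 'a': at 1 ·f
pos 30 'b': at 8 ·f
pos 31 'a': at 9
pos 32 'b': at 10  → match P3@[30:32]
pos 33 'd': at 11 ·f  → match P4@[32:33],P6@[33:33]
pos 34 'e': at 0 ·f
pos 35 'b': at 8
pos 36 'c': at 3 ·f
pos 37 'c': at 4  → match P1@[36:37]

Matches: [[2,3],[3,4],[3,6],[5,6],[9,3],[10,4],[10,6],[11,6],[13,0],[16,2],[19,0],[23,3],[28,1],[32,3],[33,4],[33,6],[37,1]]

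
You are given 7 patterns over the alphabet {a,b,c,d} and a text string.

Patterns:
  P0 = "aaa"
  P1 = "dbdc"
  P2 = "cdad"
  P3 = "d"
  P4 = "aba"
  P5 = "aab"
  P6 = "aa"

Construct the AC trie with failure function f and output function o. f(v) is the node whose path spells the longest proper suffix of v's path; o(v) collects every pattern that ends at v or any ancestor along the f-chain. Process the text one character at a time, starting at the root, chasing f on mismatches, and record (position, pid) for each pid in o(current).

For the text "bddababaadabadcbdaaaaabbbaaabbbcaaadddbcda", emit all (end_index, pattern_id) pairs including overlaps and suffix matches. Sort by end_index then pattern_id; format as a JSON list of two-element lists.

Build:
Trie nodes:
  0='ε' goto a→1 c→8 d→4
  1='a' goto a→2 b→12
  2='aa' goto a→3 b→14  [P6 ends]
  3='aaa' goto ·  [P0 ends]
  4='d' goto b→5  [P3 ends]
  5='db' goto d→6
  6='dbd' goto c→7
  7='dbdc' goto ·  [P1 ends]
  8='c' goto d→9
  9='cd' goto a→10
  10='cda' goto d→11
  11='cdad' goto ·  [P2 ends]
  12='ab' goto a→13
  13='aba' goto ·  [P4 ends]
  14='aab' goto ·  [P5 ends]

BFS fail/out derivation:
  fail(1) 'a': from fail(0)=0 chase 'a': 0 ⇒ 0;  out=∅∪out(0)=∅
  fail(4) 'd': from fail(0)=0 chase 'd': 0 ⇒ 0;  out={3}∪out(0)={3}
  fail(8) 'c': from fail(0)=0 chase 'c': 0 ⇒ 0;  out=∅∪out(0)=∅
  fail(2) 'aa': from fail(1)=0 chase 'a': 0 ⇒ 1;  out={6}∪out(1)={6}
  fail(5) 'db': from fail(4)=0 chase 'b': 0 ⇒ 0;  out=∅∪out(0)=∅
  fail(9) 'cd': from fail(8)=0 chase 'd': 0 ⇒ 4;  out=∅∪out(4)={3}
  fail(12) 'ab': from fail(1)=0 chase 'b': 0 ⇒ 0;  out=∅∪out(0)=∅
  fail(3) 'aaa': from fail(2)=1 chase 'a': 1 ⇒ 2;  out={0}∪out(2)={0,6}
  fail(6) 'dbd': from fail(5)=0 chase 'd': 0 ⇒ 4;  out=∅∪out(4)={3}
  fail(10) 'cda': from fail(9)=4 chase 'a': 4→0 ⇒ 1;  out=∅∪out(1)=∅
  fail(13) 'aba': from fail(12)=0 chase 'a': 0 ⇒ 1;  out={4}∪out(1)={4}
  fail(14) 'aab': from fail(2)=1 chase 'b': 1 ⇒ 12;  out={5}∪out(12)={5}
  fail(7) 'dbdc': from fail(6)=4 chase 'c': 4→0 ⇒ 8;  out={1}∪out(8)={1}
  fail(11) 'cdad': from fail(10)=1 chase 'd': 1→0 ⇒ 4;  out={2}∪out(4)={2,3}

Scan:
pos 0 'b': at 0
pos 1 'd': at 4  emit P3@[1:1]
pos 2 'd': at 4 (fail-walked)  emit P3@[2:2]
pos 3 'a': at 1 (fail-walked)
pos 4 'b': at 12
pos 5 'a': at 13  emit P4@[3:5]
pos 6 'b': at 12 (fail-walked)
pos 7 'a': at 13  emit P4@[5:7]
pos 8 'a': at 2 (fail-walked)  emit P6@[7:8]
pos 9 'd': at 4 (fail-walked)  emit P3@[9:9]
pos 10 'a': at 1 (fail-walked)
pos 11 'b': at 12
pos 12 'a': at 13  emit P4@[10:12]
pos 13 'd': at 4 (fail-walked)  emit P3@[13:13]
pos 14 'c': at 8 (fail-walked)
pos 15 'b': at 0 (fail-walked)
pos 16 'd': at 4  emit P3@[16:16]
pos 17 'a': at 1 (fail-walked)
pos 18 'a': at 2  emit P6@[17:18]
pos 19 'a': at 3  emit P0@[17:19],P6@[18:19]
pos 20 'a': at 3 (fail-walked)  emit P0@[18:20],P6@[19:20]
pos 21 'a': at 3 (fail-walked)  emit P0@[19:21],P6@[20:21]
pos 22 'b': at 14 (fail-walked)  emit P5@[20:22]
pos 23 'b': at 0 (fail-walked)
pos 24 'b': at 0
pos 25 'a': at 1
pos 26 'a': at 2  emit P6@[25:26]
pos 27 'a': at 3  emit P0@[25:27],P6@[26:27]
pos 28 'b': at 14 (fail-walked)  emit P5@[26:28]
pos 29 'b': at 0 (fail-walked)
pos 30 'b': at 0
pos 31 'c': at 8
pos 32 'a': at 1 (fail-walked)
pos 33 'a': at 2  emit P6@[32:33]
pos 34 'a': at 3  emit P0@[32:34],P6@[33:34]
pos 35 'd': at 4 (fail-walked)  emit P3@[35:35]
pos 36 'd': at 4 (fail-walked)  emit P3@[36:36]
pos 37 'd': at 4 (fail-walked)  emit P3@[37:37]
pos 38 'b': at 5
pos 39 'c': at 8 (fail-walked)
pos 40 'd': at 9  emit P3@[40:40]
pos 41 'a': at 10

Matches: [[1,3],[2,3],[5,4],[7,4],[8,6],[9,3],[12,4],[13,3],[16,3],[18,6],[19,0],[19,6],[20,0],[20,6],[21,0],[21,6],[22,5],[26,6],[27,0],[27,6],[28,5],[33,6],[34,0],[34,6],[35,3],[36,3],[37,3],[40,3]]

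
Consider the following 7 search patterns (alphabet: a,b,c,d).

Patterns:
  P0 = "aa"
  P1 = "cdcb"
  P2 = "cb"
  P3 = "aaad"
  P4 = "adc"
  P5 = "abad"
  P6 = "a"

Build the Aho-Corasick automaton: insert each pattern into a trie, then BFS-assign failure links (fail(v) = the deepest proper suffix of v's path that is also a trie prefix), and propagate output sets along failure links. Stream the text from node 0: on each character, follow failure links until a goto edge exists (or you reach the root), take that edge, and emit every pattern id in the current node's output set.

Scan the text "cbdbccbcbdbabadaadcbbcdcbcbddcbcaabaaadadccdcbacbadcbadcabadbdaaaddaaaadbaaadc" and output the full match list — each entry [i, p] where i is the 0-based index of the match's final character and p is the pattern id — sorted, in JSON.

Construct AC machine:
Trie (insert patterns):
  n0 'ε': a→1 c→3
  n1 'a': a→2 b→12 d→10  ←P6
  n2 'aa': a→8  ←P0
  n3 'c': b→7 d→4
  n4 'cd': c→5
  n5 'cdc': b→6
  n6 'cdcb': ·  ←P1
  n7 'cb': ·  ←P2
  n8 'aaa': d→9
  n9 'aaad': ·  ←P3
  n10 'ad': c→11
  n11 'adc': ·  ←P4
  n12 'ab': a→13
  n13 'aba': d→14
  n14 'abad': ·  ←P5

Failure links (BFS by depth):
  fail(1) 'a': from fail(0)=0 chase 'a': 0 ⇒ 0;  out={6}∪out(0)={6}
  fail(3) 'c': from fail(0)=0 chase 'c': 0 ⇒ 0;  out=∅∪out(0)=∅
  fail(2) 'aa': from fail(1)=0 chase 'a': 0 ⇒ 1;  out={0}∪out(1)={0,6}
  fail(4) 'cd': from fail(3)=0 chase 'd': 0 ⇒ 0;  out=∅∪out(0)=∅
  fail(7) 'cb': from fail(3)=0 chase 'b': 0 ⇒ 0;  out={2}∪out(0)={2}
  fail(10) 'ad': from fail(1)=0 chase 'd': 0 ⇒ 0;  out=∅∪out(0)=∅
  fail(12) 'ab': from fail(1)=0 chase 'b': 0 ⇒ 0;  out=∅∪out(0)=∅
  fail(5) 'cdc': from fail(4)=0 chase 'c': 0 ⇒ 3;  out=∅∪out(3)=∅
  fail(8) 'aaa': from fail(2)=1 chase 'a': 1 ⇒ 2;  out=∅∪out(2)={0,6}
  fail(11) 'adc': from fail(10)=0 chase 'c': 0 ⇒ 3;  out={4}∪out(3)={4}
  fail(13) 'aba': from fail(12)=0 chase 'a': 0 ⇒ 1;  out=∅∪out(1)={6}
  fail(6) 'cdcb': from fail(5)=3 chase 'b': 3 ⇒ 7;  out={1}∪out(7)={1,2}
  fail(9) 'aaad': from fail(8)=2 chase 'd': 2→1 ⇒ 10;  out={3}∪out(10)={3}
  fail(14) 'abad': from fail(13)=1 chase 'd': 1 ⇒ 10;  out={5}∪out(10)={5}

Scan:
i=0 'c': node 0→3
i=1 'b': node 3→7  ** P2@[0:1]
i=2 'd': node 7→0 (via fail)
i=3 'b': node 0→0
i=4 'c': node 0→3
i=5 'c': node 3→3 (via fail)
i=6 'b': node 3→7  ** P2@[5:6]
i=7 'c': node 7→3 (via fail)
i=8 'b': node 3→7  ** P2@[7:8]
i=9 'd': node 7→0 (via fail)
i=10 'b': node 0→0
i=11 'a': node 0→1  ** P6@[11:11]
i=12 'b': node 1→12
i=13 'a': node 12→13  ** P6@[13:13]
i=14 'd': node 13→14  ** P5@[11:14]
i=15 'a': node 14→1 (via fail)  ** P6@[15:15]
i=16 'a': node 1→2  ** P0@[15:16],P6@[16:16]
i=17 'd': node 2→10 (via fail)
i=18 'c': node 10→11  ** P4@[16:18]
i=19 'b': node 11→7 (via fail)  ** P2@[18:19]
i=20 'b': node 7→0 (via fail)
i=21 'c': node 0→3
i=22 'd': node 3→4
i=23 'c': node 4→5
i=24 'b': node 5→6  ** P1@[21:24],P2@[23:24]
i=25 'c': node 6→3 (via fail)
i=26 'b': node 3→7  ** P2@[25:26]
i=27 'd': node 7→0 (via fail)
i=28 'd': node 0→0
i=29 'c': node 0→3
i=30 'b': node 3→7  ** P2@[29:30]
i=31 'c': node 7→3 (via fail)
i=32 'a': node 3→1 (via fail)  ** P6@[32:32]
i=33 'a': node 1→2  ** P0@[32:33],P6@[33:33]
i=34 'b': node 2→12 (via fail)
i=35 'a': node 12→13  ** P6@[35:35]
i=36 'a': node 13→2 (via fail)  ** P0@[35:36],P6@[36:36]
i=37 'a': node 2→8  ** P0@[36:37],P6@[37:37]
i=38 'd': node 8→9  ** P3@[35:38]
i=39 'a': node 9→1 (via fail)  ** P6@[39:39]
i=40 'd': node 1→10
i=41 'c': node 10→11  ** P4@[39:41]
i=42 'c': node 11→3 (via fail)
i=43 'd': node 3→4
i=44 'c': node 4→5
i=45 'b': node 5→6  ** P1@[42:45],P2@[44:45]
i=46 'a': node 6→1 (via fail)  ** P6@[46:46]
i=47 'c': node 1→3 (via fail)
i=48 'b': node 3→7  ** P2@[47:48]
i=49 'a': node 7→1 (via fail)  ** P6@[49:49]
i=50 'd': node 1→10
i=51 'c': node 10→11  ** P4@[49:51]
i=52 'b': node 11→7 (via fail)  ** P2@[51:52]
i=53 'a': node 7→1 (via fail)  ** P6@[53:53]
i=54 'd': node 1→10
i=55 'c': node 10→11  ** P4@[53:55]
i=56 'a': node 11→1 (via fail)  ** P6@[56:56]
i=57 'b': node 1→12
i=58 'a': node 12→13  ** P6@[58:58]
i=59 'd': node 13→14  ** P5@[56:59]
i=60 'b': node 14→0 (via fail)
i=61 'd': node 0→0
i=62 'a': node 0→1  ** P6@[62:62]
i=63 'a': node 1→2  ** P0@[62:63],P6@[63:63]
i=64 'a': node 2→8  ** P0@[63:64],P6@[64:64]
i=65 'd': node 8→9  ** P3@[62:65]
i=66 'd': node 9→0 (via fail)
i=67 'a': node 0→1  ** P6@[67:67]
i=68 'a': node 1→2  ** P0@[67:68],P6@[68:68]
i=69 'a': node 2→8  ** P0@[68:69],P6@[69:69]
i=70 'a': node 8→8 (via fail)  ** P0@[69:70],P6@[70:70]
i=71 'd': node 8→9  ** P3@[68:71]
i=72 'b': node 9→0 (via fail)
i=73 'a': node 0→1  ** P6@[73:73]
i=74 'a': node 1→2  ** P0@[73:74],P6@[74:74]
i=75 'a': node 2→8  ** P0@[74:75],P6@[75:75]
i=76 'd': node 8→9  ** P3@[73:76]
i=77 'c': node 9→11 (via fail)  ** P4@[75:77]

Result: [[1,2],[6,2],[8,2],[11,6],[13,6],[14,5],[15,6],[16,0],[16,6],[18,4],[19,2],[24,1],[24,2],[26,2],[30,2],[32,6],[33,0],[33,6],[35,6],[36,0],[36,6],[37,0],[37,6],[38,3],[39,6],[41,4],[45,1],[45,2],[46,6],[48,2],[49,6],[51,4],[52,2],[53,6],[55,4],[56,6],[58,6],[59,5],[62,6],[63,0],[63,6],[64,0],[64,6],[65,3],[67,6],[68,0],[68,6],[69,0],[69,6],[70,0],[70,6],[71,3],[73,6],[74,0],[74,6],[75,0],[75,6],[76,3],[77,4]]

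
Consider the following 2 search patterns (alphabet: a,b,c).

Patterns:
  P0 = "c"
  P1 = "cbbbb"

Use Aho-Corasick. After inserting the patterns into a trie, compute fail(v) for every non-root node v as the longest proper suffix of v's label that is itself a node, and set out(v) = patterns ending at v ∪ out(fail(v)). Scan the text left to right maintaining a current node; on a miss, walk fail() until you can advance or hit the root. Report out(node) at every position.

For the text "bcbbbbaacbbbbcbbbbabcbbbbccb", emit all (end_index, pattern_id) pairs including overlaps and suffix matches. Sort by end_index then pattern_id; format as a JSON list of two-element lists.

Build automaton:
Trie (insert patterns):
  0='ε' goto c→1
  1='c' goto b→2  ←P0
  2='cb' goto b→3
  3='cbb' goto b→4
  4='cbbb' goto b→5
  5='cbbbb' goto ·  ←P1

Failure links (BFS by depth):
  fail(1) 'c': from fail(0)=0 chase 'c': 0 ⇒ 0;  out={0}∪out(0)={0}
  fail(2) 'cb': from fail(1)=0 chase 'b': 0 ⇒ 0;  out=∅∪out(0)=∅
  fail(3) 'cbb': from fail(2)=0 chase 'b': 0 ⇒ 0;  out=∅∪out(0)=∅
  fail(4) 'cbbb': from fail(3)=0 chase 'b': 0 ⇒ 0;  out=∅∪out(0)=∅
  fail(5) 'cbbbb': from fail(4)=0 chase 'b': 0 ⇒ 0;  out={1}∪out(0)={1}

Text stream:
pos 0 'b': at 0
pos 1 'c': at 1  → match P0@[1:1]
pos 2 'b': at 2
pos 3 'b': at 3
pos 4 'b': at 4
pos 5 'b': at 5  → match P1@[1:5]
pos 6 'a': at 0 ·f
pos 7 'a': at 0
pos 8 'c': at 1  → match P0@[8:8]
pos 9 'b': at 2
pos 10 'b': at 3
pos 11 'b': at 4
pos 12 'b': at 5  → match P1@[8:12]
pos 13 'c': at 1 ·f  → match P0@[13:13]
pos 14 'b': at 2
pos 15 'b': at 3
pos 16 'b': at 4
pos 17 'b': at 5  → match P1@[13:17]
pos 18 'a': at 0 ·f
pos 19 'b': at 0
pos 20 'c': at 1  → match P0@[20:20]
pos 21 'b': at 2
pos 22 'b': at 3
pos 23 'b': at 4
pos 24 'b': at 5  → match P1@[20:24]
pos 25 'c': at 1 ·f  → match P0@[25:25]
pos 26 'c': at 1 ·f  → match P0@[26:26]
pos 27 'b': at 2

Matches: [[1,0],[5,1],[8,0],[12,1],[13,0],[17,1],[20,0],[24,1],[25,0],[26,0]]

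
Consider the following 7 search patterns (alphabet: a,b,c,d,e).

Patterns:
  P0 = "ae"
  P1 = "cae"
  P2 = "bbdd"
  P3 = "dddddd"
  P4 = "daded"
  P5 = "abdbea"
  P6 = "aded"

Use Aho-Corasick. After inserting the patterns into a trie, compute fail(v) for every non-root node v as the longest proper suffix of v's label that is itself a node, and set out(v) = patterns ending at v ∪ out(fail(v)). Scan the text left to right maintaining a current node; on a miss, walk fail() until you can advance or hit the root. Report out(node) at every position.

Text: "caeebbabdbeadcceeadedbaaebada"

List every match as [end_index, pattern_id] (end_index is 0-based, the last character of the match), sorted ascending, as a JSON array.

Build:
Trie nodes:
  0='ε' goto a→1 b→6 c→3 d→10
  1='a' goto b→20 d→25 e→2
  2='ae' goto ·  ←P0
  3='c' goto a→4
  4='ca' goto e→5
  5='cae' goto ·  ←P1
  6='b' goto b→7
  7='bb' goto d→8
  8='bbd' goto d→9
  9='bbdd' goto ·  ←P2
  10='d' goto a→16 d→11
  11='dd' goto d→12
  12='ddd' goto d→13
  13='dddd' goto d→14
  14='ddddd' goto d→15
  15='dddddd' goto ·  ←P3
  16='da' goto d→17
  17='dad' goto e→18
  18='dade' goto d→19
  19='daded' goto ·  ←P4
  20='ab' goto d→21
  21='abd' goto b→22
  22='abdb' goto e→23
  23='abdbe' goto a→24
  24='abdbea' goto ·  ←P5
  25='ad' goto e→26
  26='ade' goto d→27
  27='aded' goto ·  ←P6

Failure links (BFS by depth):
  n1('a'): parent n0 fail=0; on 'a' 0 → fail=0;  out ∅∪∅=∅
  n3('c'): parent n0 fail=0; on 'c' 0 → fail=0;  out ∅∪∅=∅
  n6('b'): parent n0 fail=0; on 'b' 0 → fail=0;  out ∅∪∅=∅
  n10('d'): parent n0 fail=0; on 'd' 0 → fail=0;  out ∅∪∅=∅
  n2('ae'): parent n1 fail=0; on 'e' 0 → fail=0;  out {0}∪∅={0}
  n4('ca'): parent n3 fail=0; on 'a' 0 → fail=1;  out ∅∪∅=∅
  n7('bb'): parent n6 fail=0; on 'b' 0 → fail=6;  out ∅∪∅=∅
  n11('dd'): parent n10 fail=0; on 'd' 0 → fail=10;  out ∅∪∅=∅
  n16('da'): parent n10 fail=0; on 'a' 0 → fail=1;  out ∅∪∅=∅
  n20('ab'): parent n1 fail=0; on 'b' 0 → fail=6;  out ∅∪∅=∅
  n25('ad'): parent n1 fail=0; on 'd' 0 → fail=10;  out ∅∪∅=∅
  n5('cae'): parent n4 fail=1; on 'e' 1 → fail=2;  out {1}∪{0}={0,1}
  n8('bbd'): parent n7 fail=6; on 'd' 6→0 → fail=10;  out ∅∪∅=∅
  n12('ddd'): parent n11 fail=10; on 'd' 10 → fail=11;  out ∅∪∅=∅
  n17('dad'): parent n16 fail=1; on 'd' 1 → fail=25;  out ∅∪∅=∅
  n21('abd'): parent n20 fail=6; on 'd' 6→0 → fail=10;  out ∅∪∅=∅
  n26('ade'): parent n25 fail=10; on 'e' 10→0 → fail=0;  out ∅∪∅=∅
  n9('bbdd'): parent n8 fail=10; on 'd' 10 → fail=11;  out {2}∪∅={2}
  n13('dddd'): parent n12 fail=11; on 'd' 11 → fail=12;  out ∅∪∅=∅
  n18('dade'): parent n17 fail=25; on 'e' 25 → fail=26;  out ∅∪∅=∅
  n22('abdb'): parent n21 fail=10; on 'b' 10→0 → fail=6;  out ∅∪∅=∅
  n27('aded'): parent n26 fail=0; on 'd' 0 → fail=10;  out {6}∪∅={6}
  n14('ddddd'): parent n13 fail=12; on 'd' 12 → fail=13;  out ∅∪∅=∅
  n19('daded'): parent n18 fail=26; on 'd' 26 → fail=27;  out {4}∪{6}={4,6}
  n23('abdbe'): parent n22 fail=6; on 'e' 6→0 → fail=0;  out ∅∪∅=∅
  n15('dddddd'): parent n14 fail=13; on 'd' 13 → fail=14;  out {3}∪∅={3}
  n24('abdbea'): parent n23 fail=0; on 'a' 0 → fail=1;  out {5}∪∅={5}

Text stream:
pos 0 'c': at 3
pos 1 'a': at 4
pos 2 'e': at 5  emit P0@[1:2],P1@[0:2]
pos 3 'e': at 0 (fail-walked)
pos 4 'b': at 6
pos 5 'b': at 7
pos 6 'a': at 1 (fail-walked)
pos 7 'b': at 20
pos 8 'd': at 21
pos 9 'b': at 22
pos 10 'e': at 23
pos 11 'a': at 24  emit P5@[6:11]
pos 12 'd': at 25 (fail-walked)
pos 13 'c': at 3 (fail-walked)
pos 14 'c': at 3 (fail-walked)
pos 15 'e': at 0 (fail-walked)
pos 16 'e': at 0
pos 17 'a': at 1
pos 18 'd': at 25
pos 19 'e': at 26
pos 20 'd': at 27  emit P6@[17:20]
pos 21 'b': at 6 (fail-walked)
pos 22 'a': at 1 (fail-walked)
pos 23 'a': at 1 (fail-walked)
pos 24 'e': at 2  emit P0@[23:24]
pos 25 'b': at 6 (fail-walked)
pos 26 'a': at 1 (fail-walked)
pos 27 'd': at 25
pos 28 'a': at 16 (fail-walked)

Result: [[2,0],[2,1],[11,5],[20,6],[24,0]]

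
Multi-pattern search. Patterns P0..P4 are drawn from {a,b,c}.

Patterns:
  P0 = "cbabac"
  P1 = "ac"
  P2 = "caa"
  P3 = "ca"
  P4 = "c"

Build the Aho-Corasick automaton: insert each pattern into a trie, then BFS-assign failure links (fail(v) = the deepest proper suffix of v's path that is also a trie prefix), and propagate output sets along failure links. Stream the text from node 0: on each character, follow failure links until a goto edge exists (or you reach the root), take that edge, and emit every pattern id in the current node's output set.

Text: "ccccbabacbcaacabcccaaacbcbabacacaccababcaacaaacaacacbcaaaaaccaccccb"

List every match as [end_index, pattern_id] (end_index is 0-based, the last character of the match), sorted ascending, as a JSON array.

Construct AC machine:
Trie (insert patterns):
  0='ε' goto a→7 c→1
  1='c' goto a→9 b→2  ←P4
  2='cb' goto a→3
  3='cba' goto b→4
  4='cbab' goto a→5
  5='cbaba' goto c→6
  6='cbabac' goto ·  ←P0
  7='a' goto c→8
  8='ac' goto ·  ←P1
  9='ca' goto a→10  ←P3
  10='caa' goto ·  ←P2

Failure links (BFS by depth):
  n1('c'): parent n0 fail=0; on 'c' 0 → fail=0;  out {4}∪∅={4}
  n7('a'): parent n0 fail=0; on 'a' 0 → fail=0;  out ∅∪∅=∅
  n2('cb'): parent n1 fail=0; on 'b' 0 → fail=0;  out ∅∪∅=∅
  n8('ac'): parent n7 fail=0; on 'c' 0 → fail=1;  out {1}∪{4}={1,4}
  n9('ca'): parent n1 fail=0; on 'a' 0 → fail=7;  out {3}∪∅={3}
  n3('cba'): parent n2 fail=0; on 'a' 0 → fail=7;  out ∅∪∅=∅
  n10('caa'): parent n9 fail=7; on 'a' 7→0 → fail=7;  out {2}∪∅={2}
  n4('cbab'): parent n3 fail=7; on 'b' 7→0 → fail=0;  out ∅∪∅=∅
  n5('cbaba'): parent n4 fail=0; on 'a' 0 → fail=7;  out ∅∪∅=∅
  n6('cbabac'): parent n5 fail=7; on 'c' 7 → fail=8;  out {0}∪{1,4}={0,1,4}

Run:
[0] read 'c'  n0⇒n1  → match P4@[0:0]
[1] read 'c'  n1⇒n1 ·f  → match P4@[1:1]
[2] read 'c'  n1⇒n1 ·f  → match P4@[2:2]
[3] read 'c'  n1⇒n1 ·f  → match P4@[3:3]
[4] read 'b'  n1⇒n2
[5] read 'a'  n2⇒n3
[6] read 'b'  n3⇒n4
[7] read 'a'  n4⇒n5
[8] read 'c'  n5⇒n6  → match P0@[3:8],P1@[7:8],P4@[8:8]
[9] read 'b'  n6⇒n2 ·f
[10] read 'c'  n2⇒n1 ·f  → match P4@[10:10]
[11] read 'a'  n1⇒n9  → match P3@[10:11]
[12] read 'a'  n9⇒n10  → match P2@[10:12]
[13] read 'c'  n10⇒n8 ·f  → match P1@[12:13],P4@[13:13]
[14] read 'a'  n8⇒n9 ·f  → match P3@[13:14]
[15] read 'b'  n9⇒n0 ·f
[16] read 'c'  n0⇒n1  → match P4@[16:16]
[17] read 'c'  n1⇒n1 ·f  → match P4@[17:17]
[18] read 'c'  n1⇒n1 ·f  → match P4@[18:18]
[19] read 'a'  n1⇒n9  → match P3@[18:19]
[20] read 'a'  n9⇒n10  → match P2@[18:20]
[21] read 'a'  n10⇒n7 ·f
[22] read 'c'  n7⇒n8  → match P1@[21:22],P4@[22:22]
[23] read 'b'  n8⇒n2 ·f
[24] read 'c'  n2⇒n1 ·f  → match P4@[24:24]
[25] read 'b'  n1⇒n2
[26] read 'a'  n2⇒n3
[27] read 'b'  n3⇒n4
[28] read 'a'  n4⇒n5
[29] read 'c'  n5⇒n6  → match P0@[24:29],P1@[28:29],P4@[29:29]
[30] read 'a'  n6⇒n9 ·f  → match P3@[29:30]
[31] read 'c'  n9⇒n8 ·f  → match P1@[30:31],P4@[31:31]
[32] read 'a'  n8⇒n9 ·f  → match P3@[31:32]
[33] read 'c'  n9⇒n8 ·f  → match P1@[32:33],P4@[33:33]
[34] read 'c'  n8⇒n1 ·f  → match P4@[34:34]
[35] read 'a'  n1⇒n9  → match P3@[34:35]
[36] read 'b'  n9⇒n0 ·f
[37] read 'a'  n0⇒n7
[38] read 'b'  n7⇒n0 ·f
[39] read 'c'  n0⇒n1  → match P4@[39:39]
[40] read 'a'  n1⇒n9  → match P3@[39:40]
[41] read 'a'  n9⇒n10  → match P2@[39:41]
[42] read 'c'  n10⇒n8 ·f  → match P1@[41:42],P4@[42:42]
[43] read 'a'  n8⇒n9 ·f  → match P3@[42:43]
[44] read 'a'  n9⇒n10  → match P2@[42:44]
[45] read 'a'  n10⇒n7 ·f
[46] read 'c'  n7⇒n8  → match P1@[45:46],P4@[46:46]
[47] read 'a'  n8⇒n9 ·f  → match P3@[46:47]
[48] read 'a'  n9⇒n10  → match P2@[46:48]
[49] read 'c'  n10⇒n8 ·f  → match P1@[48:49],P4@[49:49]
[50] read 'a'  n8⇒n9 ·f  → match P3@[49:50]
[51] read 'c'  n9⇒n8 ·f  → match P1@[50:51],P4@[51:51]
[52] read 'b'  n8⇒n2 ·f
[53] read 'c'  n2⇒n1 ·f  → match P4@[53:53]
[54] read 'a'  n1⇒n9  → match P3@[53:54]
[55] read 'a'  n9⇒n10  → match P2@[53:55]
[56] read 'a'  n10⇒n7 ·f
[57] read 'a'  n7⇒n7 ·f
[58] read 'a'  n7⇒n7 ·f
[59] read 'c'  n7⇒n8  → match P1@[58:59],P4@[59:59]
[60] read 'c'  n8⇒n1 ·f  → match P4@[60:60]
[61] read 'a'  n1⇒n9  → match P3@[60:61]
[62] read 'c'  n9⇒n8 ·f  → match P1@[61:62],P4@[62:62]
[63] read 'c'  n8⇒n1 ·f  → match P4@[63:63]
[64] read 'c'  n1⇒n1 ·f  → match P4@[64:64]
[65] read 'c'  n1⇒n1 ·f  → match P4@[65:65]
[66] read 'b'  n1⇒n2

Matches: [[0,4],[1,4],[2,4],[3,4],[8,0],[8,1],[8,4],[10,4],[11,3],[12,2],[13,1],[13,4],[14,3],[16,4],[17,4],[18,4],[19,3],[20,2],[22,1],[22,4],[24,4],[29,0],[29,1],[29,4],[30,3],[31,1],[31,4],[32,3],[33,1],[33,4],[34,4],[35,3],[39,4],[40,3],[41,2],[42,1],[42,4],[43,3],[44,2],[46,1],[46,4],[47,3],[48,2],[49,1],[49,4],[50,3],[51,1],[51,4],[53,4],[54,3],[55,2],[59,1],[59,4],[60,4],[61,3],[62,1],[62,4],[63,4],[64,4],[65,4]]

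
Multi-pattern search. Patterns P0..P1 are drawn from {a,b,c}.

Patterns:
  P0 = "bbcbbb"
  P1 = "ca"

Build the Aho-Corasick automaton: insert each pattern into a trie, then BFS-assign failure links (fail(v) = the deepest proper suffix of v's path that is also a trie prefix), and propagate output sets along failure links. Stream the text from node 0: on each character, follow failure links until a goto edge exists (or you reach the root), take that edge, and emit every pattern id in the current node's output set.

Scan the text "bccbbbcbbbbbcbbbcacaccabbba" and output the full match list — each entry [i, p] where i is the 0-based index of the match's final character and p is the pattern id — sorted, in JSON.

Build automaton:
Trie nodes:
  0='ε' goto b→1 c→7
  1='b' goto b→2
  2='bb' goto c→3
  3='bbc' goto b→4
  4='bbcb' goto b→5
  5='bbcbb' goto b→6
  6='bbcbbb' goto ·  ←P0
  7='c' goto a→8
  8='ca' goto ·  ←P1

Failure links (BFS by depth):
  fail(1) 'b': from fail(0)=0 chase 'b': 0 ⇒ 0;  out=∅∪out(0)=∅
  fail(7) 'c': from fail(0)=0 chase 'c': 0 ⇒ 0;  out=∅∪out(0)=∅
  fail(2) 'bb': from fail(1)=0 chase 'b': 0 ⇒ 1;  out=∅∪out(1)=∅
  fail(8) 'ca': from fail(7)=0 chase 'a': 0 ⇒ 0;  out={1}∪out(0)={1}
  fail(3) 'bbc': from fail(2)=1 chase 'c': 1→0 ⇒ 7;  out=∅∪out(7)=∅
  fail(4) 'bbcb': from fail(3)=7 chase 'b': 7→0 ⇒ 1;  out=∅∪out(1)=∅
  fail(5) 'bbcbb': from fail(4)=1 chase 'b': 1 ⇒ 2;  out=∅∪out(2)=∅
  fail(6) 'bbcbbb': from fail(5)=2 chase 'b': 2→1 ⇒ 2;  out={0}∪out(2)={0}

Text stream:
pos 0 'b': at 1
pos 1 'c': at 7 ·f
pos 2 'c': at 7 ·f
pos 3 'b': at 1 ·f
pos 4 'b': at 2
pos 5 'b': at 2 ·f
pos 6 'c': at 3
pos 7 'b': at 4
pos 8 'b': at 5
pos 9 'b': at 6  emit P0@[4:9]
pos 10 'b': at 2 ·f
pos 11 'b': at 2 ·f
pos 12 'c': at 3
pos 13 'b': at 4
pos 14 'b': at 5
pos 15 'b': at 6  emit P0@[10:15]
pos 16 'c': at 3 ·f
pos 17 'a': at 8 ·f  emit P1@[16:17]
pos 18 'c': at 7 ·f
pos 19 'a': at 8  emit P1@[18:19]
pos 20 'c': at 7 ·f
pos 21 'c': at 7 ·f
pos 22 'a': at 8  emit P1@[21:22]
pos 23 'b': at 1 ·f
pos 24 'b': at 2
pos 25 'b': at 2 ·f
pos 26 'a': at 0 ·f

Result: [[9,0],[15,0],[17,1],[19,1],[22,1]]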